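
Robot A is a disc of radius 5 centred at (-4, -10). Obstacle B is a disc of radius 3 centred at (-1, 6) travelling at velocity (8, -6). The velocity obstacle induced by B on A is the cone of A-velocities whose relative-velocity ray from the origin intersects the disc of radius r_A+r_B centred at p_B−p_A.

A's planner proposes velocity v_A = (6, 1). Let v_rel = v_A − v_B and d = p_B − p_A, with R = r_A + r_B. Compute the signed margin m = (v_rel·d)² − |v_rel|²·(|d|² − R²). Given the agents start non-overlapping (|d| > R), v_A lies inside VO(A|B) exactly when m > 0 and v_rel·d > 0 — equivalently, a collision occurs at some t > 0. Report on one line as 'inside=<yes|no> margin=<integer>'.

d = (3, 16),  |d|² = 265;  R = 5+3 = 8,  c = 265−8² = 201
v_rel = (-2, 7),  |v_rel|² = 53;  v_rel·d = (-2)·(3) + (7)·(16) = 106
53·t² − 212·t + 201 = 0  ⇒  m = 106² − 53·201 = 583
m = 583 > 0,  v_rel·d = 106 > 0  ⇒  inside

inside=yes margin=583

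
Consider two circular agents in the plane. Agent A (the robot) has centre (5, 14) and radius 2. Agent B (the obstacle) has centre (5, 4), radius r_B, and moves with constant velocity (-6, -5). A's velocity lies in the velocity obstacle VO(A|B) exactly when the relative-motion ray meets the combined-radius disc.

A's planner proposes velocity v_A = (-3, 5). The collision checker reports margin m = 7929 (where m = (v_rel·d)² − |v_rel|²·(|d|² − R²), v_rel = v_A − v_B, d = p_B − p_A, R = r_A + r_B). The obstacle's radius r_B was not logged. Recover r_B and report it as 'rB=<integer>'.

m = 7929
d = (0, -10);  v_rel = (3, 10),  |v_rel|² = 109
v_rel×d = (3)·(-10) − (10)·(0) = -30
since m = R²·109 − (-30)²:  R² = (900 + 7929) / 109 = 81
R = √81 = 9  ⇒  r_B = 9 − 2 = 7

rB=7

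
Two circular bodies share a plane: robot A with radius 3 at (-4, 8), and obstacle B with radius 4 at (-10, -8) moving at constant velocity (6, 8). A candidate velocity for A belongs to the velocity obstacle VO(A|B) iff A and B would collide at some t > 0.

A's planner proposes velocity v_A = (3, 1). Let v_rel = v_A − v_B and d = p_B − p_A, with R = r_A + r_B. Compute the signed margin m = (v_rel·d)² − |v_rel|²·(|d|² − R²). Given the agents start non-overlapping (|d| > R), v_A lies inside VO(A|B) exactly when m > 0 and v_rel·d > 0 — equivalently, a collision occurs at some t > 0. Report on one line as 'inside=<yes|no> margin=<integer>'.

d = (-6, -16),  |d|² = 292;  R = 3+4 = 7,  c = 292−7² = 243
v_rel = (-3, -7),  |v_rel|² = 58;  v_rel·d = (-3)·(-6) + (-7)·(-16) = 130
58·t² − 260·t + 243 = 0  ⇒  m = 130² − 58·243 = 2806
m = 2806 > 0,  v_rel·d = 130 > 0  ⇒  inside

inside=yes margin=2806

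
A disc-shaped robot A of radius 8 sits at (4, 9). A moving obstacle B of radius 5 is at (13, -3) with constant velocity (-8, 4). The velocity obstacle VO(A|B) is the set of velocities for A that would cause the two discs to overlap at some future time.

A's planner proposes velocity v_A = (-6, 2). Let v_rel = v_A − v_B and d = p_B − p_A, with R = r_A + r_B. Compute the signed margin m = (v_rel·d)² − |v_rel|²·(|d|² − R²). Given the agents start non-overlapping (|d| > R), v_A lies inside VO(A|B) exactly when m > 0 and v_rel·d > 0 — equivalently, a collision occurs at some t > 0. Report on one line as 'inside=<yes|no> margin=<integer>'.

d = (9, -12),  |d|² = 225;  R = 8+5 = 13,  c = 225−13² = 56
v_rel = (2, -2),  |v_rel|² = 8;  v_rel·d = (2)·(9) + (-2)·(-12) = 42
8·t² − 84·t + 56 = 0  ⇒  m = 42² − 8·56 = 1316
m = 1316 > 0,  v_rel·d = 42 > 0  ⇒  inside

inside=yes margin=1316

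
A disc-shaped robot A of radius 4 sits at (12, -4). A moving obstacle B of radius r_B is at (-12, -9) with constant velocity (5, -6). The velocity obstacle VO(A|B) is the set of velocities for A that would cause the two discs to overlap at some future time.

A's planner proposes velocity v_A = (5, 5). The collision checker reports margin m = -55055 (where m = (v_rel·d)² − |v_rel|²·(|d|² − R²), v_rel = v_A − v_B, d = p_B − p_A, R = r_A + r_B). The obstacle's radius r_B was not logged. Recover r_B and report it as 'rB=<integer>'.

m = -55055
d = (-24, -5);  v_rel = (0, 11),  |v_rel|² = 121
v_rel×d = (0)·(-5) − (11)·(-24) = 264
since m = R²·121 − 264²:  R² = (69696 + -55055) / 121 = 121
R = √121 = 11  ⇒  r_B = 11 − 4 = 7

rB=7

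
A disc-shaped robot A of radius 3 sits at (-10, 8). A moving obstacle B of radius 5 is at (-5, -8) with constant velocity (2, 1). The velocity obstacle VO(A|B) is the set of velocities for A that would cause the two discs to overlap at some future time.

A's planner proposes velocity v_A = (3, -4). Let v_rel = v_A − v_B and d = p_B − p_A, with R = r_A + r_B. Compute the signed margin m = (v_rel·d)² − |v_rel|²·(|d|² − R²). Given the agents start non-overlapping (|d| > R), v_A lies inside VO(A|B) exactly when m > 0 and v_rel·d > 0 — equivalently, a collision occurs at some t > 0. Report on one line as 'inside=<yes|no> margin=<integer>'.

d = (5, -16),  |d|² = 281;  R = 3+5 = 8,  c = 281−8² = 217
v_rel = (1, -5),  |v_rel|² = 26;  v_rel·d = (1)·(5) + (-5)·(-16) = 85
26·t² − 170·t + 217 = 0  ⇒  m = 85² − 26·217 = 1583
m = 1583 > 0,  v_rel·d = 85 > 0  ⇒  inside

inside=yes margin=1583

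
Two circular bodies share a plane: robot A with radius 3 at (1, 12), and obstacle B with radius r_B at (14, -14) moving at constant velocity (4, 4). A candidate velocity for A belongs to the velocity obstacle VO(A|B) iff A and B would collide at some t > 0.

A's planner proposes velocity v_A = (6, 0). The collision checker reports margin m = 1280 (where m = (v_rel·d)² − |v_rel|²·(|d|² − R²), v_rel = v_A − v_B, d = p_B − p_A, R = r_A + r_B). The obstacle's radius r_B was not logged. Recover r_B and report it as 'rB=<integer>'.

m = 1280
d = (13, -26);  v_rel = (2, -4),  |v_rel|² = 20
v_rel×d = (2)·(-26) − (-4)·(13) = 0
since m = R²·20 − 0²:  R² = (0 + 1280) / 20 = 64
R = √64 = 8  ⇒  r_B = 8 − 3 = 5

rB=5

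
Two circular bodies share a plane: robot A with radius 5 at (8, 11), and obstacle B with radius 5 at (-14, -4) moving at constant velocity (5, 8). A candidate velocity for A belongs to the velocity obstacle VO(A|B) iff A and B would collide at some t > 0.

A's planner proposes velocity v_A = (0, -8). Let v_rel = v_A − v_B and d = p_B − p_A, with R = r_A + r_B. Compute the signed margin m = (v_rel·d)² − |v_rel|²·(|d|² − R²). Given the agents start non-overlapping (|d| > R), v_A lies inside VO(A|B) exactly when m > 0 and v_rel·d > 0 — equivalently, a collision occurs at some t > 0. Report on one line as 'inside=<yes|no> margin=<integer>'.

d = (-22, -15),  |d|² = 709;  R = 5+5 = 10,  c = 709−10² = 609
v_rel = (-5, -16),  |v_rel|² = 281;  v_rel·d = (-5)·(-22) + (-16)·(-15) = 350
281·t² − 700·t + 609 = 0  ⇒  m = 350² − 281·609 = -48629
m = -48629 < 0,  v_rel·d = 350 > 0  ⇒  outside

inside=no margin=-48629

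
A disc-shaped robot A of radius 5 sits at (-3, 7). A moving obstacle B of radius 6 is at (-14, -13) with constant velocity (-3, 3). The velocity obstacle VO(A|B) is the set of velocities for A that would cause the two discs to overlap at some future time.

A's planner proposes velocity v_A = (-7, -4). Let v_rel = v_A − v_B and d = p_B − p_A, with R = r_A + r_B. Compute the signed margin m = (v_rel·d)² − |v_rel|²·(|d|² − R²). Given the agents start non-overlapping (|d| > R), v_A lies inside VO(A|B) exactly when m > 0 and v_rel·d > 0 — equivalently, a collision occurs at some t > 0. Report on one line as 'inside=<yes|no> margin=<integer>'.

d = (-11, -20),  |d|² = 521;  R = 5+6 = 11,  c = 521−11² = 400
v_rel = (-4, -7),  |v_rel|² = 65;  v_rel·d = (-4)·(-11) + (-7)·(-20) = 184
65·t² − 368·t + 400 = 0  ⇒  m = 184² − 65·400 = 7856
m = 7856 > 0,  v_rel·d = 184 > 0  ⇒  inside

inside=yes margin=7856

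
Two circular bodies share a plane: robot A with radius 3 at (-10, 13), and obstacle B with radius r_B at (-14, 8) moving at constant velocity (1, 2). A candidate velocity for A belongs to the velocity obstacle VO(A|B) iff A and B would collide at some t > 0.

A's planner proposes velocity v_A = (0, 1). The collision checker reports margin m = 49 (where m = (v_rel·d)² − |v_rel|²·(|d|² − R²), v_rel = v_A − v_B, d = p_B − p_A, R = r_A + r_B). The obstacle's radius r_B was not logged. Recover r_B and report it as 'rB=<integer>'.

m = 49
d = (-4, -5);  v_rel = (-1, -1),  |v_rel|² = 2
v_rel×d = (-1)·(-5) − (-1)·(-4) = 1
since m = R²·2 − 1²:  R² = (1 + 49) / 2 = 25
R = √25 = 5  ⇒  r_B = 5 − 3 = 2

rB=2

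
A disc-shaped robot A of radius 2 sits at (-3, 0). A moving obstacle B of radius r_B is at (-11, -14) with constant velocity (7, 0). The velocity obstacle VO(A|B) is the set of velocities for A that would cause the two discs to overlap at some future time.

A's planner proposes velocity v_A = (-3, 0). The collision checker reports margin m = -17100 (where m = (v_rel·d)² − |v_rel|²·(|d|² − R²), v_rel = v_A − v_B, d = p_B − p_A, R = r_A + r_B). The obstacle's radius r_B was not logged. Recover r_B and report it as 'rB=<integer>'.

m = -17100
d = (-8, -14);  v_rel = (-10, 0),  |v_rel|² = 100
v_rel×d = (-10)·(-14) − (0)·(-8) = 140
since m = R²·100 − 140²:  R² = (19600 + -17100) / 100 = 25
R = √25 = 5  ⇒  r_B = 5 − 2 = 3

rB=3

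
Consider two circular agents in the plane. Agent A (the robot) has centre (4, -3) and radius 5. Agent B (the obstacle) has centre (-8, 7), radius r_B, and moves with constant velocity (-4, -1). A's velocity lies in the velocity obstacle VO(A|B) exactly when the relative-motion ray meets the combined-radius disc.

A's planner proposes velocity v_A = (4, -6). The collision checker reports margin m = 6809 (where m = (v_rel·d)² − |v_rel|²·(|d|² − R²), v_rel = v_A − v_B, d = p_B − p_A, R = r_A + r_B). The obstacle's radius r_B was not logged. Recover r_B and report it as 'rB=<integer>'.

m = 6809
d = (-12, 10);  v_rel = (8, -5),  |v_rel|² = 89
v_rel×d = (8)·(10) − (-5)·(-12) = 20
since m = R²·89 − 20²:  R² = (400 + 6809) / 89 = 81
R = √81 = 9  ⇒  r_B = 9 − 5 = 4

rB=4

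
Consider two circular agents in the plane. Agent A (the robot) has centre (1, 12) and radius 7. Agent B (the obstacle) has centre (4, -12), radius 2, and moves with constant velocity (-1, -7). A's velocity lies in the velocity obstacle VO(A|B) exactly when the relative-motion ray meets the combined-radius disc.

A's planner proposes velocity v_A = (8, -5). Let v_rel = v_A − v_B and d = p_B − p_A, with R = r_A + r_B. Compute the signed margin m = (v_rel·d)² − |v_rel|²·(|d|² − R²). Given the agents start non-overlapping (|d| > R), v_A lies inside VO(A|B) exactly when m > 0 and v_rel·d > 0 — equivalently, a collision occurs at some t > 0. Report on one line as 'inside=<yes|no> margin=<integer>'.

d = (3, -24),  |d|² = 585;  R = 7+2 = 9,  c = 585−9² = 504
v_rel = (9, 2),  |v_rel|² = 85;  v_rel·d = (9)·(3) + (2)·(-24) = -21
85·t² + 42·t + 504 = 0  ⇒  m = (-21)² − 85·504 = -42399
m = -42399 < 0,  v_rel·d = -21 < 0  ⇒  outside

inside=no margin=-42399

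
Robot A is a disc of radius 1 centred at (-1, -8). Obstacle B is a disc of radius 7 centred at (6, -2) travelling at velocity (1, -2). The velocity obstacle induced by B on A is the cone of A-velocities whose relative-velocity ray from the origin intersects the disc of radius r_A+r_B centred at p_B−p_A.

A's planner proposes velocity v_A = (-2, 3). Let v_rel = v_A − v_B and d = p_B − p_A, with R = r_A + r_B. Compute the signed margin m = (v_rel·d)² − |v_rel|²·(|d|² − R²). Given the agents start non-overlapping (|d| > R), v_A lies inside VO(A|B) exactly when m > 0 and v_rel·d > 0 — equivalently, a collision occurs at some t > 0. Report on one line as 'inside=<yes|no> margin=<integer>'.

d = (7, 6),  |d|² = 85;  R = 1+7 = 8,  c = 85−8² = 21
v_rel = (-3, 5),  |v_rel|² = 34;  v_rel·d = (-3)·(7) + (5)·(6) = 9
34·t² − 18·t + 21 = 0  ⇒  m = 9² − 34·21 = -633
m = -633 < 0,  v_rel·d = 9 > 0  ⇒  outside

inside=no margin=-633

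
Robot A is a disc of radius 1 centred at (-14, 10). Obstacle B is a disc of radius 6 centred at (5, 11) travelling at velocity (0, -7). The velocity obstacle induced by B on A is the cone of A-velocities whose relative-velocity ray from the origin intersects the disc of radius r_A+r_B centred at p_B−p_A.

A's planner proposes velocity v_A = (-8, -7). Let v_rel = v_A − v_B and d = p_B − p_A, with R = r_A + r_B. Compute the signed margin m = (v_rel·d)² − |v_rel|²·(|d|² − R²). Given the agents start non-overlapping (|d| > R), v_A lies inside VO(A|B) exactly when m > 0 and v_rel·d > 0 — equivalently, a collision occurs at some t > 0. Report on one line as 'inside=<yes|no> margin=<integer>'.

d = (19, 1),  |d|² = 362;  R = 1+6 = 7,  c = 362−7² = 313
v_rel = (-8, 0),  |v_rel|² = 64;  v_rel·d = (-8)·(19) + (0)·(1) = -152
64·t² + 304·t + 313 = 0  ⇒  m = (-152)² − 64·313 = 3072
m = 3072 > 0,  v_rel·d = -152 < 0  ⇒  outside

inside=no margin=3072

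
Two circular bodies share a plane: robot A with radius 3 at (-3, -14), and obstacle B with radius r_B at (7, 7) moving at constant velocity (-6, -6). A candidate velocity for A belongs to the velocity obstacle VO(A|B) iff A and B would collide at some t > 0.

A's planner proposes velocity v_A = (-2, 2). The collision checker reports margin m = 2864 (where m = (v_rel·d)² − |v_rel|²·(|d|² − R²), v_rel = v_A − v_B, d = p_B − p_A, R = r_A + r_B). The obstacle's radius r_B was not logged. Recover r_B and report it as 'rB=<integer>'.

m = 2864
d = (10, 21);  v_rel = (4, 8),  |v_rel|² = 80
v_rel×d = (4)·(21) − (8)·(10) = 4
since m = R²·80 − 4²:  R² = (16 + 2864) / 80 = 36
R = √36 = 6  ⇒  r_B = 6 − 3 = 3

rB=3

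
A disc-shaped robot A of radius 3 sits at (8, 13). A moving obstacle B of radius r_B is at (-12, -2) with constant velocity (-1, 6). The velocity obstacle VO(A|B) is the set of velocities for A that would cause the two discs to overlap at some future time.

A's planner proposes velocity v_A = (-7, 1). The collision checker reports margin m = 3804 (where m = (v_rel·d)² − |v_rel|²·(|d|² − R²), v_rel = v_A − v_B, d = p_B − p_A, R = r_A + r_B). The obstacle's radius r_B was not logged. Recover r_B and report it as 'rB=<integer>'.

m = 3804
d = (-20, -15);  v_rel = (-6, -5),  |v_rel|² = 61
v_rel×d = (-6)·(-15) − (-5)·(-20) = -10
since m = R²·61 − (-10)²:  R² = (100 + 3804) / 61 = 64
R = √64 = 8  ⇒  r_B = 8 − 3 = 5

rB=5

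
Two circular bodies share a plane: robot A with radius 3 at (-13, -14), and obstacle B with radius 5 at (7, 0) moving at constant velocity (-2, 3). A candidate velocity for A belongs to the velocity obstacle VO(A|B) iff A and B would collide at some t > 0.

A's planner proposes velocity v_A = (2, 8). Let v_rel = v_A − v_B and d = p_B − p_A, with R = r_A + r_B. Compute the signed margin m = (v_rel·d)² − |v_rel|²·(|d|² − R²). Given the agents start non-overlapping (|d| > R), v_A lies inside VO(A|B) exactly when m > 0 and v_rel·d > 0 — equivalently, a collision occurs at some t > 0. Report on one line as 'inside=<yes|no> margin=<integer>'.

d = (20, 14),  |d|² = 596;  R = 3+5 = 8,  c = 596−8² = 532
v_rel = (4, 5),  |v_rel|² = 41;  v_rel·d = (4)·(20) + (5)·(14) = 150
41·t² − 300·t + 532 = 0  ⇒  m = 150² − 41·532 = 688
m = 688 > 0,  v_rel·d = 150 > 0  ⇒  inside

inside=yes margin=688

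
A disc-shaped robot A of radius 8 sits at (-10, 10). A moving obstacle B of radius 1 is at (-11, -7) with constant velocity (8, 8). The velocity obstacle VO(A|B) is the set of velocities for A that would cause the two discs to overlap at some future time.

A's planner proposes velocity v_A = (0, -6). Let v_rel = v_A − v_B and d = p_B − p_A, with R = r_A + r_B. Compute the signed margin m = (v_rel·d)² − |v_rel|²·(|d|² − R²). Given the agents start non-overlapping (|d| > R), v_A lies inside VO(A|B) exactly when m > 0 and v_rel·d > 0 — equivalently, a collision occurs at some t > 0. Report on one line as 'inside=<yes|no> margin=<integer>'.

d = (-1, -17),  |d|² = 290;  R = 8+1 = 9,  c = 290−9² = 209
v_rel = (-8, -14),  |v_rel|² = 260;  v_rel·d = (-8)·(-1) + (-14)·(-17) = 246
260·t² − 492·t + 209 = 0  ⇒  m = 246² − 260·209 = 6176
m = 6176 > 0,  v_rel·d = 246 > 0  ⇒  inside

inside=yes margin=6176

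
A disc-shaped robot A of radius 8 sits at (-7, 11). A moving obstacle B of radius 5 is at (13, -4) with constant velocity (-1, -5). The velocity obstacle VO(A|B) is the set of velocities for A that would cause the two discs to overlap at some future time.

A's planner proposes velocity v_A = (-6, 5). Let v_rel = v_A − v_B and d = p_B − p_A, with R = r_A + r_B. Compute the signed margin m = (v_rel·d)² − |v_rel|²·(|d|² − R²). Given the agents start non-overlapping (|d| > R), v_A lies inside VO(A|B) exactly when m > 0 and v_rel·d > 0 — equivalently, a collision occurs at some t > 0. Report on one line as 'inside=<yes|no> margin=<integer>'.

d = (20, -15),  |d|² = 625;  R = 8+5 = 13,  c = 625−13² = 456
v_rel = (-5, 10),  |v_rel|² = 125;  v_rel·d = (-5)·(20) + (10)·(-15) = -250
125·t² + 500·t + 456 = 0  ⇒  m = (-250)² − 125·456 = 5500
m = 5500 > 0,  v_rel·d = -250 < 0  ⇒  outside

inside=no margin=5500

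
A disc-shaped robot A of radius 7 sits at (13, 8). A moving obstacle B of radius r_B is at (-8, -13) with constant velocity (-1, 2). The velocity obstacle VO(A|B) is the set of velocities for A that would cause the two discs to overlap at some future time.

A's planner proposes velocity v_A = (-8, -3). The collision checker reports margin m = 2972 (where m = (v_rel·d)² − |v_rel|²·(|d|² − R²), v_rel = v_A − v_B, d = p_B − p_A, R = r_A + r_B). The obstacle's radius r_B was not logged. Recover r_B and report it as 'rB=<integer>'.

m = 2972
d = (-21, -21);  v_rel = (-7, -5),  |v_rel|² = 74
v_rel×d = (-7)·(-21) − (-5)·(-21) = 42
since m = R²·74 − 42²:  R² = (1764 + 2972) / 74 = 64
R = √64 = 8  ⇒  r_B = 8 − 7 = 1

rB=1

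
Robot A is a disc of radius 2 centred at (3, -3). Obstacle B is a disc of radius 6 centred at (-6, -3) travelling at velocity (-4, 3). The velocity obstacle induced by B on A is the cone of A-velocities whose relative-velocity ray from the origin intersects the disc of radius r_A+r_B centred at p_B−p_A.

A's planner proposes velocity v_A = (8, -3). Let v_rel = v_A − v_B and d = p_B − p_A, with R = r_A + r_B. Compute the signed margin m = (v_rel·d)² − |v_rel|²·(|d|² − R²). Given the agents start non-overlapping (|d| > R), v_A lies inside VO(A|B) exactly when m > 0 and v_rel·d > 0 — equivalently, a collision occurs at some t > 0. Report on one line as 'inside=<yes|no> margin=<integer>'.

d = (-9, 0),  |d|² = 81;  R = 2+6 = 8,  c = 81−8² = 17
v_rel = (12, -6),  |v_rel|² = 180;  v_rel·d = (12)·(-9) + (-6)·(0) = -108
180·t² + 216·t + 17 = 0  ⇒  m = (-108)² − 180·17 = 8604
m = 8604 > 0,  v_rel·d = -108 < 0  ⇒  outside

inside=no margin=8604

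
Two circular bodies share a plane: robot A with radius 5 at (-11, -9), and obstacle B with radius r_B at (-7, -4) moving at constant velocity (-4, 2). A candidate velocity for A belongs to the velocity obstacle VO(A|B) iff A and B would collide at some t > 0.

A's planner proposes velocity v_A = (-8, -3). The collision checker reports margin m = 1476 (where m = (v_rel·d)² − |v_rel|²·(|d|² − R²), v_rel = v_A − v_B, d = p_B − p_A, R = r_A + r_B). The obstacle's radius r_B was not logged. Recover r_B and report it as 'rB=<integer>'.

m = 1476
d = (4, 5);  v_rel = (-4, -5),  |v_rel|² = 41
v_rel×d = (-4)·(5) − (-5)·(4) = 0
since m = R²·41 − 0²:  R² = (0 + 1476) / 41 = 36
R = √36 = 6  ⇒  r_B = 6 − 5 = 1

rB=1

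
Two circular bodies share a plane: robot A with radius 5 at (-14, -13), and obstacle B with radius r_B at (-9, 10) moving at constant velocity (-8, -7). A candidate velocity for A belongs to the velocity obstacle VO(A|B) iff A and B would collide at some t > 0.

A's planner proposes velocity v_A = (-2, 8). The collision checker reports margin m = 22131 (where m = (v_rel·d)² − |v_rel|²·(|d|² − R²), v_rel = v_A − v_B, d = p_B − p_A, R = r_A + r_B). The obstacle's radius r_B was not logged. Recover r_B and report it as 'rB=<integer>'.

m = 22131
d = (5, 23);  v_rel = (6, 15),  |v_rel|² = 261
v_rel×d = (6)·(23) − (15)·(5) = 63
since m = R²·261 − 63²:  R² = (3969 + 22131) / 261 = 100
R = √100 = 10  ⇒  r_B = 10 − 5 = 5

rB=5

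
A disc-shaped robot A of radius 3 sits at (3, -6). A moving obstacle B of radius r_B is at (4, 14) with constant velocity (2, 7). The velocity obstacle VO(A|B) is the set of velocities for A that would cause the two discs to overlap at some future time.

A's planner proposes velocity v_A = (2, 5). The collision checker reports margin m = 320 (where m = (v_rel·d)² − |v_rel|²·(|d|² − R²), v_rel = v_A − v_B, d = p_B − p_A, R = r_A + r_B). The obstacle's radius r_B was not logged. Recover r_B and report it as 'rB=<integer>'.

m = 320
d = (1, 20);  v_rel = (0, -2),  |v_rel|² = 4
v_rel×d = (0)·(20) − (-2)·(1) = 2
since m = R²·4 − 2²:  R² = (4 + 320) / 4 = 81
R = √81 = 9  ⇒  r_B = 9 − 3 = 6

rB=6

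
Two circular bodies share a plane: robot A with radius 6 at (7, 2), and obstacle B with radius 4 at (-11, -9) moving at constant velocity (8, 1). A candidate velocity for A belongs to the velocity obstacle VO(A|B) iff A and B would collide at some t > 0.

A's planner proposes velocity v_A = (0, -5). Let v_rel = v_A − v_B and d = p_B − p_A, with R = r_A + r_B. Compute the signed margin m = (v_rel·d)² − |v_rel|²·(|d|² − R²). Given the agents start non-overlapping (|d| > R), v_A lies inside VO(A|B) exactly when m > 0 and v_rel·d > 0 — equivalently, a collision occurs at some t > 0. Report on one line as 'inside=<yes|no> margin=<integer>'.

d = (-18, -11),  |d|² = 445;  R = 6+4 = 10,  c = 445−10² = 345
v_rel = (-8, -6),  |v_rel|² = 100;  v_rel·d = (-8)·(-18) + (-6)·(-11) = 210
100·t² − 420·t + 345 = 0  ⇒  m = 210² − 100·345 = 9600
m = 9600 > 0,  v_rel·d = 210 > 0  ⇒  inside

inside=yes margin=9600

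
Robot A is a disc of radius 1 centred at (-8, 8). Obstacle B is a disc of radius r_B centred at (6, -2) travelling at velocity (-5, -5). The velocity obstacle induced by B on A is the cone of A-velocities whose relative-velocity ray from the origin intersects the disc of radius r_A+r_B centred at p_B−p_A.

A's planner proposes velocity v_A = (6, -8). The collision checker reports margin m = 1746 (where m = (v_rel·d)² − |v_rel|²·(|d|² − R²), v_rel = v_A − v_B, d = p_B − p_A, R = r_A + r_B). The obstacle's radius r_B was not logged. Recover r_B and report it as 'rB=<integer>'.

m = 1746
d = (14, -10);  v_rel = (11, -3),  |v_rel|² = 130
v_rel×d = (11)·(-10) − (-3)·(14) = -68
since m = R²·130 − (-68)²:  R² = (4624 + 1746) / 130 = 49
R = √49 = 7  ⇒  r_B = 7 − 1 = 6

rB=6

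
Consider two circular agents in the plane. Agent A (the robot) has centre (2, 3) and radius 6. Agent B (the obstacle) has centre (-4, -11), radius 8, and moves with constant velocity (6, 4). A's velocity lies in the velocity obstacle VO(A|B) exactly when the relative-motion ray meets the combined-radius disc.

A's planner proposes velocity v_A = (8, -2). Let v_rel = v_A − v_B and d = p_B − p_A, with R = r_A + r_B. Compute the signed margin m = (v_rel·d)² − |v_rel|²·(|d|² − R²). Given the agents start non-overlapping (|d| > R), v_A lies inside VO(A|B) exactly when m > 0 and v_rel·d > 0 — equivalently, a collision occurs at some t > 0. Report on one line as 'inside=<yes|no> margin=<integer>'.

d = (-6, -14),  |d|² = 232;  R = 6+8 = 14,  c = 232−14² = 36
v_rel = (2, -6),  |v_rel|² = 40;  v_rel·d = (2)·(-6) + (-6)·(-14) = 72
40·t² − 144·t + 36 = 0  ⇒  m = 72² − 40·36 = 3744
m = 3744 > 0,  v_rel·d = 72 > 0  ⇒  inside

inside=yes margin=3744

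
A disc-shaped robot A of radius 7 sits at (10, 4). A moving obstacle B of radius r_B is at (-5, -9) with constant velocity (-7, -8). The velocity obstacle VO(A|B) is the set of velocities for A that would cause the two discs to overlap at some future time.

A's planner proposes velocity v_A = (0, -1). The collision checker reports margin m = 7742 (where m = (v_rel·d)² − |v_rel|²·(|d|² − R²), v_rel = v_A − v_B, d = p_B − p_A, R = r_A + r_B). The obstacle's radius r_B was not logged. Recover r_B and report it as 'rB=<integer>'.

m = 7742
d = (-15, -13);  v_rel = (7, 7),  |v_rel|² = 98
v_rel×d = (7)·(-13) − (7)·(-15) = 14
since m = R²·98 − 14²:  R² = (196 + 7742) / 98 = 81
R = √81 = 9  ⇒  r_B = 9 − 7 = 2

rB=2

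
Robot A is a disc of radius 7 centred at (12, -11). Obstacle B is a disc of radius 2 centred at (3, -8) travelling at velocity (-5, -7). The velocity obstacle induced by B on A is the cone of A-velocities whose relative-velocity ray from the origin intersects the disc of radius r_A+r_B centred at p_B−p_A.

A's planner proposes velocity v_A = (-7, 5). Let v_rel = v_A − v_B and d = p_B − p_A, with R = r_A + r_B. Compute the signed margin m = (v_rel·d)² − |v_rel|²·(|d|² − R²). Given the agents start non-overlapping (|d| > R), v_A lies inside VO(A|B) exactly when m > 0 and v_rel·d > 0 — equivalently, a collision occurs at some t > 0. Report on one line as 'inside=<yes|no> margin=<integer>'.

d = (-9, 3),  |d|² = 90;  R = 7+2 = 9,  c = 90−9² = 9
v_rel = (-2, 12),  |v_rel|² = 148;  v_rel·d = (-2)·(-9) + (12)·(3) = 54
148·t² − 108·t + 9 = 0  ⇒  m = 54² − 148·9 = 1584
m = 1584 > 0,  v_rel·d = 54 > 0  ⇒  inside

inside=yes margin=1584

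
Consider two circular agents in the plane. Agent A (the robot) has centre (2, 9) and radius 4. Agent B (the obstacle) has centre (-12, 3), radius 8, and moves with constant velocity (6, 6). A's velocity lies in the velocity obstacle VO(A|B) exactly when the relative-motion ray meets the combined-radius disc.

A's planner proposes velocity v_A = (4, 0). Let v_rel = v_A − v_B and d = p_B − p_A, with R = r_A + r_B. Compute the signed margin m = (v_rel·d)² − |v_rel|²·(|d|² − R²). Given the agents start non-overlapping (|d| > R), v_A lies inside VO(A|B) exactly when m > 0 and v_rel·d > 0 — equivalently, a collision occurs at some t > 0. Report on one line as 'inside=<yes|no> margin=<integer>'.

d = (-14, -6),  |d|² = 232;  R = 4+8 = 12,  c = 232−12² = 88
v_rel = (-2, -6),  |v_rel|² = 40;  v_rel·d = (-2)·(-14) + (-6)·(-6) = 64
40·t² − 128·t + 88 = 0  ⇒  m = 64² − 40·88 = 576
m = 576 > 0,  v_rel·d = 64 > 0  ⇒  inside

inside=yes margin=576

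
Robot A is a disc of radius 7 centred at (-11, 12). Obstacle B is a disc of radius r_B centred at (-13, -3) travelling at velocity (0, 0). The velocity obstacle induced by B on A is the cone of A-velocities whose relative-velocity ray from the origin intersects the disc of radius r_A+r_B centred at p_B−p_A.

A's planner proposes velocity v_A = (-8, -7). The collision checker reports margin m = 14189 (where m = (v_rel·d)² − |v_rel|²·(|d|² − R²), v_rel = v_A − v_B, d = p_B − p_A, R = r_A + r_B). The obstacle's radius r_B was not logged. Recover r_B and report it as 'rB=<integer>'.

m = 14189
d = (-2, -15);  v_rel = (-8, -7),  |v_rel|² = 113
v_rel×d = (-8)·(-15) − (-7)·(-2) = 106
since m = R²·113 − 106²:  R² = (11236 + 14189) / 113 = 225
R = √225 = 15  ⇒  r_B = 15 − 7 = 8

rB=8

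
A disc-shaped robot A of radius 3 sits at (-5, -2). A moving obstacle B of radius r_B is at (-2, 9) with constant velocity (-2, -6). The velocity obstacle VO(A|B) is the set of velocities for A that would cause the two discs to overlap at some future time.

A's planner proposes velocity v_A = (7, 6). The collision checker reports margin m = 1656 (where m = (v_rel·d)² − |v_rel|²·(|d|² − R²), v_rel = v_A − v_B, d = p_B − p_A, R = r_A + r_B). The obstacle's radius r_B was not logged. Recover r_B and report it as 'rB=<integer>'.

m = 1656
d = (3, 11);  v_rel = (9, 12),  |v_rel|² = 225
v_rel×d = (9)·(11) − (12)·(3) = 63
since m = R²·225 − 63²:  R² = (3969 + 1656) / 225 = 25
R = √25 = 5  ⇒  r_B = 5 − 3 = 2

rB=2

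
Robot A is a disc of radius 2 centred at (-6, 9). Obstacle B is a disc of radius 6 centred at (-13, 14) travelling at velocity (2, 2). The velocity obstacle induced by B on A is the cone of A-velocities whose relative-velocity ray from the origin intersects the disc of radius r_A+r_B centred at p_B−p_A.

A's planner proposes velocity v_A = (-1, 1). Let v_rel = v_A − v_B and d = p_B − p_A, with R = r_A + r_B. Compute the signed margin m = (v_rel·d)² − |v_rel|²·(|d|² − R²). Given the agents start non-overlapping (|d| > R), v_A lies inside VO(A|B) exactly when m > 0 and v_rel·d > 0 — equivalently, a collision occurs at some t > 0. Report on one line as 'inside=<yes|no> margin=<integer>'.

d = (-7, 5),  |d|² = 74;  R = 2+6 = 8,  c = 74−8² = 10
v_rel = (-3, -1),  |v_rel|² = 10;  v_rel·d = (-3)·(-7) + (-1)·(5) = 16
10·t² − 32·t + 10 = 0  ⇒  m = 16² − 10·10 = 156
m = 156 > 0,  v_rel·d = 16 > 0  ⇒  inside

inside=yes margin=156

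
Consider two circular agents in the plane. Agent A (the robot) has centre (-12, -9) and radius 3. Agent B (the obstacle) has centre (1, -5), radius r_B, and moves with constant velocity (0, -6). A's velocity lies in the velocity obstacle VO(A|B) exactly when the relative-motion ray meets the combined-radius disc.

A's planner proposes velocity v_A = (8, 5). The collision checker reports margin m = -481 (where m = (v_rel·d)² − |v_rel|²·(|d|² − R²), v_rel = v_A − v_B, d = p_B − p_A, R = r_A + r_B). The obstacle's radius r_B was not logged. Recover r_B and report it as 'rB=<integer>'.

m = -481
d = (13, 4);  v_rel = (8, 11),  |v_rel|² = 185
v_rel×d = (8)·(4) − (11)·(13) = -111
since m = R²·185 − (-111)²:  R² = (12321 + -481) / 185 = 64
R = √64 = 8  ⇒  r_B = 8 − 3 = 5

rB=5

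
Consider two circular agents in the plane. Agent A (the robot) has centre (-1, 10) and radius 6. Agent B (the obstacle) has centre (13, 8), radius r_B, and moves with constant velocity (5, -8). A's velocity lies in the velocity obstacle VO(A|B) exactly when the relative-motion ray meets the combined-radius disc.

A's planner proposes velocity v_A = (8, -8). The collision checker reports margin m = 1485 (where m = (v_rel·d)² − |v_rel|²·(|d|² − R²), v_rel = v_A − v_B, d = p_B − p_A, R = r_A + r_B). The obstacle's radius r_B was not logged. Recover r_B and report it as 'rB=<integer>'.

m = 1485
d = (14, -2);  v_rel = (3, 0),  |v_rel|² = 9
v_rel×d = (3)·(-2) − (0)·(14) = -6
since m = R²·9 − (-6)²:  R² = (36 + 1485) / 9 = 169
R = √169 = 13  ⇒  r_B = 13 − 6 = 7

rB=7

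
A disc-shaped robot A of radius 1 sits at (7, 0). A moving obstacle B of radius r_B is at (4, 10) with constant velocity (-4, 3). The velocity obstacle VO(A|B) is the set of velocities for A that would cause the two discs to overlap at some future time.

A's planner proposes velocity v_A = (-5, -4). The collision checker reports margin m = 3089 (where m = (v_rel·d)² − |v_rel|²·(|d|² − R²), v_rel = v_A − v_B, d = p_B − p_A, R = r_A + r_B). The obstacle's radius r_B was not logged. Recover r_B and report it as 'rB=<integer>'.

m = 3089
d = (-3, 10);  v_rel = (-1, -7),  |v_rel|² = 50
v_rel×d = (-1)·(10) − (-7)·(-3) = -31
since m = R²·50 − (-31)²:  R² = (961 + 3089) / 50 = 81
R = √81 = 9  ⇒  r_B = 9 − 1 = 8

rB=8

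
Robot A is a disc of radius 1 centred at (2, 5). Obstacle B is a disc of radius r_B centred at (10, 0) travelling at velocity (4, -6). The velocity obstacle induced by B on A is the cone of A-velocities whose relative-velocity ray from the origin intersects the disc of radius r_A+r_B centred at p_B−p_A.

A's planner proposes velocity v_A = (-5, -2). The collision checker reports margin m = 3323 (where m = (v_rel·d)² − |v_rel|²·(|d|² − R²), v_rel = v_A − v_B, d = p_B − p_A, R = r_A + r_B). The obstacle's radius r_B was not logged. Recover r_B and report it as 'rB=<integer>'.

m = 3323
d = (8, -5);  v_rel = (-9, 4),  |v_rel|² = 97
v_rel×d = (-9)·(-5) − (4)·(8) = 13
since m = R²·97 − 13²:  R² = (169 + 3323) / 97 = 36
R = √36 = 6  ⇒  r_B = 6 − 1 = 5

rB=5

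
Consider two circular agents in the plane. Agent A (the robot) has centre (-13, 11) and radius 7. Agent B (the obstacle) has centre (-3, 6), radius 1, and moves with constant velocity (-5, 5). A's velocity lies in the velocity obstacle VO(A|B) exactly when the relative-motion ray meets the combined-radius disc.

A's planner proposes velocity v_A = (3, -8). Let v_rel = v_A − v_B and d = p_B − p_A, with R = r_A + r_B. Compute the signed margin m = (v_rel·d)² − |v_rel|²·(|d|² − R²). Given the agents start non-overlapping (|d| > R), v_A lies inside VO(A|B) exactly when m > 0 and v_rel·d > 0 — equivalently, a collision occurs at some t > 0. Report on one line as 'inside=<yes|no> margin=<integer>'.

d = (10, -5),  |d|² = 125;  R = 7+1 = 8,  c = 125−8² = 61
v_rel = (8, -13),  |v_rel|² = 233;  v_rel·d = (8)·(10) + (-13)·(-5) = 145
233·t² − 290·t + 61 = 0  ⇒  m = 145² − 233·61 = 6812
m = 6812 > 0,  v_rel·d = 145 > 0  ⇒  inside

inside=yes margin=6812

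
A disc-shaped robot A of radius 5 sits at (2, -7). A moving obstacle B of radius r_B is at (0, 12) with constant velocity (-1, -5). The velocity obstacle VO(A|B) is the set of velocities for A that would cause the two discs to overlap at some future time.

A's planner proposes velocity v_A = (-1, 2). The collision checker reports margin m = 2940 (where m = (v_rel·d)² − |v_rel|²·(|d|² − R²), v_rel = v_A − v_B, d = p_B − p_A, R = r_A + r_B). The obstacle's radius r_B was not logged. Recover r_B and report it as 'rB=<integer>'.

m = 2940
d = (-2, 19);  v_rel = (0, 7),  |v_rel|² = 49
v_rel×d = (0)·(19) − (7)·(-2) = 14
since m = R²·49 − 14²:  R² = (196 + 2940) / 49 = 64
R = √64 = 8  ⇒  r_B = 8 − 5 = 3

rB=3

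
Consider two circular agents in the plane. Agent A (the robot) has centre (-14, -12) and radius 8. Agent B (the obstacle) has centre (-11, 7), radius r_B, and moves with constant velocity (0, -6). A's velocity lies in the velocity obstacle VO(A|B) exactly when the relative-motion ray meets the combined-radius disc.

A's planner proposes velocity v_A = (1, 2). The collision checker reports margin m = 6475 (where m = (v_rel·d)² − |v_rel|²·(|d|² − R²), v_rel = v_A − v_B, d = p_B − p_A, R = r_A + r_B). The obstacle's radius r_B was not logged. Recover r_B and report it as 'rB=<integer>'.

m = 6475
d = (3, 19);  v_rel = (1, 8),  |v_rel|² = 65
v_rel×d = (1)·(19) − (8)·(3) = -5
since m = R²·65 − (-5)²:  R² = (25 + 6475) / 65 = 100
R = √100 = 10  ⇒  r_B = 10 − 8 = 2

rB=2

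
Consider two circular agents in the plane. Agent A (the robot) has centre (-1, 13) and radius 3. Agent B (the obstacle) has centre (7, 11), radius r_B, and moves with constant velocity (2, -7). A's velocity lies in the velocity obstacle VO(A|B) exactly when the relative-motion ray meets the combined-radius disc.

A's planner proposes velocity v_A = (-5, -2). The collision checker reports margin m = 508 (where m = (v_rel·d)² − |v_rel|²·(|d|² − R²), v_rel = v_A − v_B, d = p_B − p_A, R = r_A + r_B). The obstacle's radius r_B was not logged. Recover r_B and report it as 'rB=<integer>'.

m = 508
d = (8, -2);  v_rel = (-7, 5),  |v_rel|² = 74
v_rel×d = (-7)·(-2) − (5)·(8) = -26
since m = R²·74 − (-26)²:  R² = (676 + 508) / 74 = 16
R = √16 = 4  ⇒  r_B = 4 − 3 = 1

rB=1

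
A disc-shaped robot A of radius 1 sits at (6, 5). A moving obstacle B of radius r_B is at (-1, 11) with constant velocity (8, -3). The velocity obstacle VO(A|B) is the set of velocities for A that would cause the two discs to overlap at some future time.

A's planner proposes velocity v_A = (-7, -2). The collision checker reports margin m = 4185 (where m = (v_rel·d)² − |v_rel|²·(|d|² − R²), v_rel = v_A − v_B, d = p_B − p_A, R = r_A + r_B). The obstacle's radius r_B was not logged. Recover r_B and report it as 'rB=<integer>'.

m = 4185
d = (-7, 6);  v_rel = (-15, 1),  |v_rel|² = 226
v_rel×d = (-15)·(6) − (1)·(-7) = -83
since m = R²·226 − (-83)²:  R² = (6889 + 4185) / 226 = 49
R = √49 = 7  ⇒  r_B = 7 − 1 = 6

rB=6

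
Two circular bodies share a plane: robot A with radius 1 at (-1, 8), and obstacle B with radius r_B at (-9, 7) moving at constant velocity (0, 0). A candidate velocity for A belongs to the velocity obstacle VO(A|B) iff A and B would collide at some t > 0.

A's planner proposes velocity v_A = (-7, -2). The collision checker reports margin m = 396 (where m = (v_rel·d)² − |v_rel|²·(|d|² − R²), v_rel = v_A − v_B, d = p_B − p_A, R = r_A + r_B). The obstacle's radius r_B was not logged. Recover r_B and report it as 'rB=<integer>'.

m = 396
d = (-8, -1);  v_rel = (-7, -2),  |v_rel|² = 53
v_rel×d = (-7)·(-1) − (-2)·(-8) = -9
since m = R²·53 − (-9)²:  R² = (81 + 396) / 53 = 9
R = √9 = 3  ⇒  r_B = 3 − 1 = 2

rB=2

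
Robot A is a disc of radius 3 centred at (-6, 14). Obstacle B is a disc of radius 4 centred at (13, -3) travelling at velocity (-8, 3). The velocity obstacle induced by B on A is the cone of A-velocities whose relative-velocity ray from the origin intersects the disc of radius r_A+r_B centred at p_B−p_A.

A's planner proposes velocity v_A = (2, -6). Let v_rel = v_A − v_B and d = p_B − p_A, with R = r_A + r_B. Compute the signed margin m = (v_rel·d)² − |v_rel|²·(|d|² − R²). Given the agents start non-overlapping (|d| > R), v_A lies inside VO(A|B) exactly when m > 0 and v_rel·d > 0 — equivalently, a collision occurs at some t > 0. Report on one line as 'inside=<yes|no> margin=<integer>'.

d = (19, -17),  |d|² = 650;  R = 3+4 = 7,  c = 650−7² = 601
v_rel = (10, -9),  |v_rel|² = 181;  v_rel·d = (10)·(19) + (-9)·(-17) = 343
181·t² − 686·t + 601 = 0  ⇒  m = 343² − 181·601 = 8868
m = 8868 > 0,  v_rel·d = 343 > 0  ⇒  inside

inside=yes margin=8868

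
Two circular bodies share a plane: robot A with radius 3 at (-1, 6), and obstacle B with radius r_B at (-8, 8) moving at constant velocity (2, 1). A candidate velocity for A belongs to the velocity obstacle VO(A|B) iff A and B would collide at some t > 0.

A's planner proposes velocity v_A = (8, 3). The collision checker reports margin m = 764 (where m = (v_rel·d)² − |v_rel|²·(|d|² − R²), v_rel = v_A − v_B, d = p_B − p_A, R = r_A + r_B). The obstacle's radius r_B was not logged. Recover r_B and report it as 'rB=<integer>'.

m = 764
d = (-7, 2);  v_rel = (6, 2),  |v_rel|² = 40
v_rel×d = (6)·(2) − (2)·(-7) = 26
since m = R²·40 − 26²:  R² = (676 + 764) / 40 = 36
R = √36 = 6  ⇒  r_B = 6 − 3 = 3

rB=3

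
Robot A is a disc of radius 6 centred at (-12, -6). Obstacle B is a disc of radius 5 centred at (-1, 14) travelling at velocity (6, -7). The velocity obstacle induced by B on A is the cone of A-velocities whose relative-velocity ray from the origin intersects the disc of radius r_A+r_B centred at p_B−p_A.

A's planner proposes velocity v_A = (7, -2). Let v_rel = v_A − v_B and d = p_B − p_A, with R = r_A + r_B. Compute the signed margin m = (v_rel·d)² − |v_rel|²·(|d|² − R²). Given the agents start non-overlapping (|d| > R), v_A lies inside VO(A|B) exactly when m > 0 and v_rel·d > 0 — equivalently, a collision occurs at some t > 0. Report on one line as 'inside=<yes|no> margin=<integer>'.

d = (11, 20),  |d|² = 521;  R = 6+5 = 11,  c = 521−11² = 400
v_rel = (1, 5),  |v_rel|² = 26;  v_rel·d = (1)·(11) + (5)·(20) = 111
26·t² − 222·t + 400 = 0  ⇒  m = 111² − 26·400 = 1921
m = 1921 > 0,  v_rel·d = 111 > 0  ⇒  inside

inside=yes margin=1921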